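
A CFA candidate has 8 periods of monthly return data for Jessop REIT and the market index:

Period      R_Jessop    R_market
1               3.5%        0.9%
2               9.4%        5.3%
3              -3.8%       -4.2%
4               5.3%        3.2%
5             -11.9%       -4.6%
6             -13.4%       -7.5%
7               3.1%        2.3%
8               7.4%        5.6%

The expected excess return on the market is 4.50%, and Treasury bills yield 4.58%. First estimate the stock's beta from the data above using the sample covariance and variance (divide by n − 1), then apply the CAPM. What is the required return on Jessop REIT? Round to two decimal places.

12.22%

Mean R_i = (3.5 + 9.4 − 3.8 + 5.3 − 11.9 − 13.4 + 3.1 + 7.4) / 8 = -0.0500%
Mean R_m = (0.9 + 5.3 − 4.2 + 3.2 − 4.6 − 7.5 + 2.3 + 5.6) / 8 = 0.1250%
Σ(R_i − R̄_i)(R_m − R̄_m) = 289.7500  ⇒  Cov = 289.7500 / 7 = 41.3929
Σ(R_m − R̄_m)² = 170.7150  ⇒  Var(R_m) = 170.7150 / 7 = 24.3879
β = Cov / Var(R_m) = 41.3929 / 24.3879 = 1.6973
E(R) = R_f + β × MRP = 4.58% + 1.6973 × 4.50% = 12.22%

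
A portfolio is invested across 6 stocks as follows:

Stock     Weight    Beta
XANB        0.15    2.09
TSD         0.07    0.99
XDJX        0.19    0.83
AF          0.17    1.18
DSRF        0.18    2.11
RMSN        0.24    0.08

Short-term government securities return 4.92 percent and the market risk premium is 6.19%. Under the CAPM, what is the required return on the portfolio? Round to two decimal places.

β_P = Σ w_i β_i = 0.15×2.09 + 0.07×0.99 + 0.19×0.83 + 0.17×1.18 + 0.18×2.11 + 0.24×0.08 = 1.1401
E(R_P) = R_f + β_P × MRP = 4.92% + 1.1401 × 6.19% = 11.98%

11.98%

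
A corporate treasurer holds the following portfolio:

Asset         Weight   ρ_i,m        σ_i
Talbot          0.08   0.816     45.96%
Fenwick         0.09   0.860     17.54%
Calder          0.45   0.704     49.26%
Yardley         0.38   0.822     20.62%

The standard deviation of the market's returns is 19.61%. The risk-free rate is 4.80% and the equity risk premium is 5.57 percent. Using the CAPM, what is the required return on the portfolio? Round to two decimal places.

12.30%

β_Talbot = 0.816 × 45.96% / 19.61% = 1.9125
β_Fenwick = 0.860 × 17.54% / 19.61% = 0.7692
β_Calder = 0.704 × 49.26% / 19.61% = 1.7684
β_Yardley = 0.822 × 20.62% / 19.61% = 0.8643
β_P = Σ w_i β_i = 0.08×1.9125 + 0.09×0.7692 + 0.45×1.7684 + 0.38×0.8643 = 1.3464
E(R_P) = R_f + β_P × MRP = 4.80% + 1.3464 × 5.57% = 12.30%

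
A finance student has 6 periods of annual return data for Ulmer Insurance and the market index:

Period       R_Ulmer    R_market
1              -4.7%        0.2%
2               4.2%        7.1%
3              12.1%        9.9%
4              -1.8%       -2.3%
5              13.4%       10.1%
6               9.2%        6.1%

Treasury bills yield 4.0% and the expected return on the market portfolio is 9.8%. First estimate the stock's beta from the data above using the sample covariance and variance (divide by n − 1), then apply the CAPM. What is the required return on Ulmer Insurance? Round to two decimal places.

11.76%

Mean R_i = (-4.7 + 4.2 + 12.1 − 1.8 + 13.4 + 9.2) / 6 = 5.4000%
Mean R_m = (0.2 + 7.1 + 9.9 − 2.3 + 10.1 + 6.1) / 6 = 5.1833%
Σ(R_i − R̄_i)(R_m − R̄_m) = 176.3300  ⇒  Cov = 176.3300 / 5 = 35.2660
Σ(R_m − R̄_m)² = 131.7683  ⇒  Var(R_m) = 131.7683 / 5 = 26.3537
β = Cov / Var(R_m) = 35.2660 / 26.3537 = 1.3382
MRP = 9.8% − 4.0% = 5.80%
E(R) = R_f + β × MRP = 4.0% + 1.3382 × 5.8% = 11.76%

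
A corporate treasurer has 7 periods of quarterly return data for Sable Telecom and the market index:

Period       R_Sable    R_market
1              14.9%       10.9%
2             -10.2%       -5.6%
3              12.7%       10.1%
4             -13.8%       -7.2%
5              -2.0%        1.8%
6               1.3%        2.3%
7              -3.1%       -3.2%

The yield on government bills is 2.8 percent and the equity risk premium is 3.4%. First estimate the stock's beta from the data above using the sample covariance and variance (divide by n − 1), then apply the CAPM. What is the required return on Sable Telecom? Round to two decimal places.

Mean R_i = (14.9 − 10.2 + 12.7 − 13.8 − 2.0 + 1.3 − 3.1) / 7 = -0.0286%
Mean R_m = (10.9 − 5.6 + 10.1 − 7.2 + 1.8 + 2.3 − 3.2) / 7 = 1.3000%
Σ(R_i − R̄_i)(R_m − R̄_m) = 456.7300  ⇒  Cov = 456.7300 / 6 = 76.1217
Σ(R_m − R̄_m)² = 310.9600  ⇒  Var(R_m) = 310.9600 / 6 = 51.8267
β = Cov / Var(R_m) = 76.1217 / 51.8267 = 1.4688
E(R) = R_f + β × MRP = 2.8% + 1.4688 × 3.4% = 7.79%

7.79%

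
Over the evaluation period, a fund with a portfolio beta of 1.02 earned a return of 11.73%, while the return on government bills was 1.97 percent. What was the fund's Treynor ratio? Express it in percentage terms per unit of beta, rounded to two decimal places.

Treynor = (R_P − R_f) / β_P = (11.73% − 1.97%) / 1.0200 = 9.76% / 1.0200 = 9.57%

9.57%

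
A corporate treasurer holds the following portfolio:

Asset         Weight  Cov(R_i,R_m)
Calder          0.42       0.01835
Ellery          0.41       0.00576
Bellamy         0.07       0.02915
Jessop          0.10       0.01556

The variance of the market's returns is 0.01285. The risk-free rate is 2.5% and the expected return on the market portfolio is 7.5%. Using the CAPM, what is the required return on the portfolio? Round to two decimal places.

β_Calder = 0.01835 / 0.01285 = 1.4280
β_Ellery = 0.00576 / 0.01285 = 0.4482
β_Bellamy = 0.02915 / 0.01285 = 2.2685
β_Jessop = 0.01556 / 0.01285 = 1.2109
β_P = Σ w_i β_i = 0.42×1.4280 + 0.41×0.4482 + 0.07×2.2685 + 0.10×1.2109 = 1.0634
MRP = 7.5% − 2.5% = 5.00%
E(R_P) = R_f + β_P × MRP = 2.5% + 1.0634 × 5.0% = 7.82%

7.82%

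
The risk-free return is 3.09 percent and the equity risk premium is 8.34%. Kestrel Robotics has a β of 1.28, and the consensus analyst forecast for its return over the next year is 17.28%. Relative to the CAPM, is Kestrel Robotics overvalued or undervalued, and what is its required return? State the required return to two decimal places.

Required return = R_f + β·MRP = 3.09% + 1.28 × 8.34% = 13.77%
Forecast 17.28% > required 13.77% → the stock plots above the SML → undervalued.

Undervalued; required return 13.77%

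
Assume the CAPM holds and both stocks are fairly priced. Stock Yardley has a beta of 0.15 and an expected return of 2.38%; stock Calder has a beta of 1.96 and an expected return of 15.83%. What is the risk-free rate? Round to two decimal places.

Both satisfy E(R) = R_f + β·MRP, so the slope of the SML is
MRP = (15.83% − 2.38%) / (1.96 − 0.15) = 13.45% / 1.81 = 7.4309%
R_f = E(R_Yardley) − β_Yardley·MRP = 2.38% − 0.15 × 7.4309% = 1.2654%

1.27%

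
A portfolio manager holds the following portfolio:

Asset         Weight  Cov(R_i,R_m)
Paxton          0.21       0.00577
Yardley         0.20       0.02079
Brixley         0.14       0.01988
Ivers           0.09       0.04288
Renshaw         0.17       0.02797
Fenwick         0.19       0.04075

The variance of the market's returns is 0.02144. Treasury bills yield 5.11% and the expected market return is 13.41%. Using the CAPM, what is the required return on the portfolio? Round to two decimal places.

14.60%

β_Paxton = 0.00577 / 0.02144 = 0.2691
β_Yardley = 0.02079 / 0.02144 = 0.9697
β_Brixley = 0.01988 / 0.02144 = 0.9272
β_Ivers = 0.04288 / 0.02144 = 2.0000
β_Renshaw = 0.02797 / 0.02144 = 1.3046
β_Fenwick = 0.04075 / 0.02144 = 1.9007
β_P = Σ w_i β_i = 0.21×0.2691 + 0.20×0.9697 + 0.14×0.9272 + 0.09×2.0000 + 0.17×1.3046 + 0.19×1.9007 = 1.1432
MRP = 13.41% − 5.11% = 8.30%
E(R_P) = R_f + β_P × MRP = 5.11% + 1.1432 × 8.30% = 14.60%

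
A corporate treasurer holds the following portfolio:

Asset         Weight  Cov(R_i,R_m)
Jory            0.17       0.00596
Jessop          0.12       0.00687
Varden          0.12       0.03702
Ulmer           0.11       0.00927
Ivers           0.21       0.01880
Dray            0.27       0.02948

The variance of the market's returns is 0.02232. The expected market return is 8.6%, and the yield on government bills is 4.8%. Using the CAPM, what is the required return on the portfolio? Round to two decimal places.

8.07%

β_Jory = 0.00596 / 0.02232 = 0.2670
β_Jessop = 0.00687 / 0.02232 = 0.3078
β_Varden = 0.03702 / 0.02232 = 1.6586
β_Ulmer = 0.00927 / 0.02232 = 0.4153
β_Ivers = 0.01880 / 0.02232 = 0.8423
β_Dray = 0.02948 / 0.02232 = 1.3208
β_P = Σ w_i β_i = 0.17×0.2670 + 0.12×0.3078 + 0.12×1.6586 + 0.11×0.4153 + 0.21×0.8423 + 0.27×1.3208 = 0.8605
MRP = 8.6% − 4.8% = 3.80%
E(R_P) = R_f + β_P × MRP = 4.8% + 0.8605 × 3.8% = 8.07%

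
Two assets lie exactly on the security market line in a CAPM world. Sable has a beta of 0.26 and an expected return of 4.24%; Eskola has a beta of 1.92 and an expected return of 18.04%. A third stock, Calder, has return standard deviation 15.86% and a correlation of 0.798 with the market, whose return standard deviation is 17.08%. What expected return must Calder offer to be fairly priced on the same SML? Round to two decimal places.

8.24%

MRP = (18.04% − 4.24%) / (1.92 − 0.26) = 8.3133%
R_f = 4.24% − 0.26 × 8.3133% = 2.0785%
β_Calder = ρ·σ_i/σ_m = 0.798 × 15.86 / 17.08 = 0.7410
E(R_Calder) = R_f + β × MRP = 2.0785% + 0.7410 × 8.3133% = 8.24%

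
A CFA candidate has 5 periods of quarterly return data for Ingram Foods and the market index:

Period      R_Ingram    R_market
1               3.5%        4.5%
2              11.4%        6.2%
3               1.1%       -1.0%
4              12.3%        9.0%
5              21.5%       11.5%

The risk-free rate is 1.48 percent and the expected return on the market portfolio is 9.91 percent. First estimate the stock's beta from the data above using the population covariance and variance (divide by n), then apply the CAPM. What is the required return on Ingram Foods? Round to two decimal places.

14.75%

Mean R_i = (3.5 + 11.4 + 1.1 + 12.3 + 21.5) / 5 = 9.9600%
Mean R_m = (4.5 + 6.2 − 1.0 + 9.0 + 11.5) / 5 = 6.0400%
Σ(R_i − R̄_i)(R_m − R̄_m) = 142.4880  ⇒  Cov = 142.4880 / 5 = 28.4976
Σ(R_m − R̄_m)² = 90.5320  ⇒  Var(R_m) = 90.5320 / 5 = 18.1064
β = Cov / Var(R_m) = 28.4976 / 18.1064 = 1.5739
MRP = 9.91% − 1.48% = 8.43%
E(R) = R_f + β × MRP = 1.48% + 1.5739 × 8.43% = 14.75%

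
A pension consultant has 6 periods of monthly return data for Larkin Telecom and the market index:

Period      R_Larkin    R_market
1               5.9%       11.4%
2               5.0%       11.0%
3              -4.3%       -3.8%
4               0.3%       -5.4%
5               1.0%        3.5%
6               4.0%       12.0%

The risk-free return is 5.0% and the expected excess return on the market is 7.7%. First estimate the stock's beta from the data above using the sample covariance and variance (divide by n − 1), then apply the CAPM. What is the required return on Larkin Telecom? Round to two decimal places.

8.23%

Mean R_i = (5.9 + 5.0 − 4.3 + 0.3 + 1.0 + 4.0) / 6 = 1.9833%
Mean R_m = (11.4 + 11.0 − 3.8 − 5.4 + 3.5 + 12.0) / 6 = 4.7833%
Σ(R_i − R̄_i)(R_m − R̄_m) = 131.5583  ⇒  Cov = 131.5583 / 5 = 26.3117
Σ(R_m − R̄_m)² = 313.5283  ⇒  Var(R_m) = 313.5283 / 5 = 62.7057
β = Cov / Var(R_m) = 26.3117 / 62.7057 = 0.4196
E(R) = R_f + β × MRP = 5.0% + 0.4196 × 7.7% = 8.23%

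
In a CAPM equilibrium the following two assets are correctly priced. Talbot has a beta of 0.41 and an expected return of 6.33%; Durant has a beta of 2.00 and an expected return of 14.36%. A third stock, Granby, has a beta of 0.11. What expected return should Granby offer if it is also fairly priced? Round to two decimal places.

MRP (SML slope) = (14.36% − 6.33%) / (2.00 − 0.41) = 8.03% / 1.59 = 5.0503%
R_f (intercept) = 6.33% − 0.41 × 5.0503% = 4.2594%
E(R_Granby) = R_f + β × MRP = 4.2594% + 0.11 × 5.0503% = 4.81%

4.81%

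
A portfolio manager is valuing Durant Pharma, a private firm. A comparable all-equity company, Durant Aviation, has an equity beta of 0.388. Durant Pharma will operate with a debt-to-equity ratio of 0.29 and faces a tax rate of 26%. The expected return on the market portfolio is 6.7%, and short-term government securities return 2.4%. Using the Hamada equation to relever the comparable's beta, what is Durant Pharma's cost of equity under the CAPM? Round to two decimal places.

4.43%

β_L = β_U × [1 + (1 − t)(D/E)] = 0.388 × [1 + (1 − 0.26) × 0.29]
    = 0.388 × [1 + 0.74 × 0.29] = 0.388 × 1.2146 = 0.4713
MRP = 6.7% − 2.4% = 4.30%
E(R) = R_f + β_L × MRP = 2.4% + 0.4713 × 4.3% = 4.43%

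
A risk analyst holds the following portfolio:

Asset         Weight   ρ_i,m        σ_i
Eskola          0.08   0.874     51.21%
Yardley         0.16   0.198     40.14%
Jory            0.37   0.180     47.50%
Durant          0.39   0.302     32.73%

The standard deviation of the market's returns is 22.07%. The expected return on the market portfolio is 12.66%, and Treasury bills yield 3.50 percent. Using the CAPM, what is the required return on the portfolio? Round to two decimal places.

β_Eskola = 0.874 × 51.21% / 22.07% = 2.0280
β_Yardley = 0.198 × 40.14% / 22.07% = 0.3601
β_Jory = 0.180 × 47.50% / 22.07% = 0.3874
β_Durant = 0.302 × 32.73% / 22.07% = 0.4479
β_P = Σ w_i β_i = 0.08×2.0280 + 0.16×0.3601 + 0.37×0.3874 + 0.39×0.4479 = 0.5379
MRP = 12.66% − 3.50% = 9.16%
E(R_P) = R_f + β_P × MRP = 3.50% + 0.5379 × 9.16% = 8.43%

8.43%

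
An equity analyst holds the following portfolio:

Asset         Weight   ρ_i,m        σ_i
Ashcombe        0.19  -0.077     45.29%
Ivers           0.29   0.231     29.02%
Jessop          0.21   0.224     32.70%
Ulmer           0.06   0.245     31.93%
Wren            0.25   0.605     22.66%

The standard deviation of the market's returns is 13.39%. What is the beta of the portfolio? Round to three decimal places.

β_Ashcombe = -0.077 × 45.29% / 13.39% = -0.2604
β_Ivers = 0.231 × 29.02% / 13.39% = 0.5006
β_Jessop = 0.224 × 32.70% / 13.39% = 0.5470
β_Ulmer = 0.245 × 31.93% / 13.39% = 0.5842
β_Wren = 0.605 × 22.66% / 13.39% = 1.0238
β_P = Σ w_i β_i = 0.19×-0.2604 + 0.29×0.5006 + 0.21×0.5470 + 0.06×0.5842 + 0.25×1.0238 = 0.5016

0.502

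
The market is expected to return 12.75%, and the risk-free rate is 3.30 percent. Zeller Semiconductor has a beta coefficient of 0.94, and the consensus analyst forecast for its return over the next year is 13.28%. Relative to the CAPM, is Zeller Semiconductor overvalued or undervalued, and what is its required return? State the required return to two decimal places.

MRP = 12.75% − 3.30% = 9.45%
Required return = R_f + β·MRP = 3.30% + 0.94 × 9.45% = 12.18%
Forecast 13.28% > required 12.18% → the stock plots above the SML → undervalued.

Undervalued; required return 12.18%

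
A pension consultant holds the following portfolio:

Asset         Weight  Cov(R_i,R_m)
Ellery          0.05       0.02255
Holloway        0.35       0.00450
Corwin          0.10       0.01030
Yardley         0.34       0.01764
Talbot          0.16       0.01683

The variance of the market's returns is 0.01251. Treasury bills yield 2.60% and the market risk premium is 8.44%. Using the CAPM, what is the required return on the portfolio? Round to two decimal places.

10.98%

β_Ellery = 0.02255 / 0.01251 = 1.8026
β_Holloway = 0.00450 / 0.01251 = 0.3597
β_Corwin = 0.01030 / 0.01251 = 0.8233
β_Yardley = 0.01764 / 0.01251 = 1.4101
β_Talbot = 0.01683 / 0.01251 = 1.3453
β_P = Σ w_i β_i = 0.05×1.8026 + 0.35×0.3597 + 0.10×0.8233 + 0.34×1.4101 + 0.16×1.3453 = 0.9930
E(R_P) = R_f + β_P × MRP = 2.60% + 0.9930 × 8.44% = 10.98%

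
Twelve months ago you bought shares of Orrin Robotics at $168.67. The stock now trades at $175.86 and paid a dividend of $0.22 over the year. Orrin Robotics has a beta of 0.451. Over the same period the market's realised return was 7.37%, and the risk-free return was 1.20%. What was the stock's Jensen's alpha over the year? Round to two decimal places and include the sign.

+0.41%

Realised HPR = (P1 + D1 − P0) / P0 = (175.86 + 0.22 − 168.67) / 168.67 = 7.41 / 168.67 = 4.3932%
MRP = 7.37% − 1.20% = 6.17%
CAPM required = R_f + β·MRP = 1.20% + 0.451 × 6.17% = 3.98267%
α = realised − required = 4.3932% − 3.98267% = +0.41%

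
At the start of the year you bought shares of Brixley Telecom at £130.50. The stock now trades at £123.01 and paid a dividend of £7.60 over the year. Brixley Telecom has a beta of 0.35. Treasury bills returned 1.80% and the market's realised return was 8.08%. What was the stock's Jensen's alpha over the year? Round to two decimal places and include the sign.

Realised HPR = (P1 + D1 − P0) / P0 = (123.01 + 7.60 − 130.50) / 130.50 = 0.11 / 130.50 = 0.0843%
MRP = 8.08% − 1.80% = 6.28%
CAPM required = R_f + β·MRP = 1.80% + 0.35 × 6.28% = 3.9980%
α = realised − required = 0.0843% − 3.9980% = -3.91%

-3.91%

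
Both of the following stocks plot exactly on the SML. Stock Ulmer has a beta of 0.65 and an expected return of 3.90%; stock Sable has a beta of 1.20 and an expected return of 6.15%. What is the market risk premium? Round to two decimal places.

4.09%

Both satisfy E(R) = R_f + β·MRP, so the slope of the SML is
MRP = (6.15% − 3.90%) / (1.20 − 0.65) = 2.25% / 0.55 = 4.0909%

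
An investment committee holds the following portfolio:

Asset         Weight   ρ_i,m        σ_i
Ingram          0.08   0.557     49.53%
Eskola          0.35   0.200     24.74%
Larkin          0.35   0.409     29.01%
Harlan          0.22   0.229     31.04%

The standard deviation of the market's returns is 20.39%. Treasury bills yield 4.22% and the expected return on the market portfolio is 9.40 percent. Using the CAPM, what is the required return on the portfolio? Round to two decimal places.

6.67%

β_Ingram = 0.557 × 49.53% / 20.39% = 1.3530
β_Eskola = 0.200 × 24.74% / 20.39% = 0.2427
β_Larkin = 0.409 × 29.01% / 20.39% = 0.5819
β_Harlan = 0.229 × 31.04% / 20.39% = 0.3486
β_P = Σ w_i β_i = 0.08×1.3530 + 0.35×0.2427 + 0.35×0.5819 + 0.22×0.3486 = 0.4735
MRP = 9.40% − 4.22% = 5.18%
E(R_P) = R_f + β_P × MRP = 4.22% + 0.4735 × 5.18% = 6.67%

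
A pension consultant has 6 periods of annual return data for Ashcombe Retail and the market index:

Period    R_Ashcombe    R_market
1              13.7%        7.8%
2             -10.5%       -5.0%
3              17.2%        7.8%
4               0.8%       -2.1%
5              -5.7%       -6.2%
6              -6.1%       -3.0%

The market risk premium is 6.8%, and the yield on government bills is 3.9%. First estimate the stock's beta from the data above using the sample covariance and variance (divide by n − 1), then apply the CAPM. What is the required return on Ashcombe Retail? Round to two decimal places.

Mean R_i = (13.7 − 10.5 + 17.2 + 0.8 − 5.7 − 6.1) / 6 = 1.5667%
Mean R_m = (7.8 − 5.0 + 7.8 − 2.1 − 6.2 − 3.0) / 6 = -0.1167%
Σ(R_i − R̄_i)(R_m − R̄_m) = 346.5767  ⇒  Cov = 346.5767 / 5 = 69.3153
Σ(R_m − R̄_m)² = 198.4483  ⇒  Var(R_m) = 198.4483 / 5 = 39.6897
β = Cov / Var(R_m) = 69.3153 / 39.6897 = 1.7464
E(R) = R_f + β × MRP = 3.9% + 1.7464 × 6.8% = 15.78%

15.78%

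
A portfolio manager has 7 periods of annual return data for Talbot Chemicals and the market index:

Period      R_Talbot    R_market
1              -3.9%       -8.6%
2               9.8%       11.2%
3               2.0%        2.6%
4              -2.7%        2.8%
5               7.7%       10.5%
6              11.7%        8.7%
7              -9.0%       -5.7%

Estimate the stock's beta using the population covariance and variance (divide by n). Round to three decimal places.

0.892

Mean R_i = (-3.9 + 9.8 + 2.0 − 2.7 + 7.7 + 11.7 − 9.0) / 7 = 2.2286%
Mean R_m = (-8.6 + 11.2 + 2.6 + 2.8 + 10.5 + 8.7 − 5.7) / 7 = 3.0714%
Σ(R_i − R̄_i)(R_m − R̄_m) = 326.9657  ⇒  Cov = 326.9657 / 7 = 46.7094
Σ(R_m − R̄_m)² = 366.3943  ⇒  Var(R_m) = 366.3943 / 7 = 52.3420
β = Cov / Var(R_m) = 46.7094 / 52.3420 = 0.8924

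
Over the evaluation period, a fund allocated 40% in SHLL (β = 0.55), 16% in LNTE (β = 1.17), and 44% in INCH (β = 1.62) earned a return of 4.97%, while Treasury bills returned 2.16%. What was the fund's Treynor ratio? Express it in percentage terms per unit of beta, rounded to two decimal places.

2.51%

β_P = 0.40×0.55 + 0.16×1.17 + 0.44×1.62 = 1.1200
Treynor = (R_P − R_f) / β_P = (4.97% − 2.16%) / 1.1200 = 2.81% / 1.1200 = 2.51%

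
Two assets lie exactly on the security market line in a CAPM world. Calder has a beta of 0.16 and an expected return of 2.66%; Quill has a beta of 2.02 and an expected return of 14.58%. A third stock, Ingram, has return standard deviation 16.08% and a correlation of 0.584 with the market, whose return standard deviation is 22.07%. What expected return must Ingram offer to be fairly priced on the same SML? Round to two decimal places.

MRP = (14.58% − 2.66%) / (2.02 − 0.16) = 6.4086%
R_f = 2.66% − 0.16 × 6.4086% = 1.6346%
β_Ingram = ρ·σ_i/σ_m = 0.584 × 16.08 / 22.07 = 0.4255
E(R_Ingram) = R_f + β × MRP = 1.6346% + 0.4255 × 6.4086% = 4.36%

4.36%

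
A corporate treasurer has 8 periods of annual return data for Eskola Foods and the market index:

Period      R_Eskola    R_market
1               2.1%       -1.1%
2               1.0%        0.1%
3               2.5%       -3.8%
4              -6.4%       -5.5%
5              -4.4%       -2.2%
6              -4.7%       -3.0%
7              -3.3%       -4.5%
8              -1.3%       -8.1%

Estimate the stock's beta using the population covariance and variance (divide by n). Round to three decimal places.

Mean R_i = (2.1 + 1.0 + 2.5 − 6.4 − 4.4 − 4.7 − 3.3 − 1.3) / 8 = -1.8125%
Mean R_m = (-1.1 + 0.1 − 3.8 − 5.5 − 2.2 − 3.0 − 4.5 − 8.1) / 8 = -3.5125%
Σ(R_i − R̄_i)(R_m − R̄_m) = 21.7188  ⇒  Cov = 21.7188 / 8 = 2.7149
Σ(R_m − R̄_m)² = 46.9088  ⇒  Var(R_m) = 46.9088 / 8 = 5.8636
β = Cov / Var(R_m) = 2.7149 / 5.8636 = 0.4630

0.463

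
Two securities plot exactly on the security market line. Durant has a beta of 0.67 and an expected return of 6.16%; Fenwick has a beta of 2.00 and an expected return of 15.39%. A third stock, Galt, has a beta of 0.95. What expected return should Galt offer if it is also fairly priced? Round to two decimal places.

8.10%

MRP (SML slope) = (15.39% − 6.16%) / (2.00 − 0.67) = 9.23% / 1.33 = 6.9398%
R_f (intercept) = 6.16% − 0.67 × 6.9398% = 1.5103%
E(R_Galt) = R_f + β × MRP = 1.5103% + 0.95 × 6.9398% = 8.10%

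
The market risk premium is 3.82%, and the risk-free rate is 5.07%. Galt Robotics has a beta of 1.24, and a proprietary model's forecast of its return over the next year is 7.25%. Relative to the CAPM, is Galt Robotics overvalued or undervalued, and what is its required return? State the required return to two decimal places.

Required return = R_f + β·MRP = 5.07% + 1.24 × 3.82% = 9.81%
Forecast 7.25% < required 9.81% → the stock plots below the SML → overvalued.

Overvalued; required return 9.81%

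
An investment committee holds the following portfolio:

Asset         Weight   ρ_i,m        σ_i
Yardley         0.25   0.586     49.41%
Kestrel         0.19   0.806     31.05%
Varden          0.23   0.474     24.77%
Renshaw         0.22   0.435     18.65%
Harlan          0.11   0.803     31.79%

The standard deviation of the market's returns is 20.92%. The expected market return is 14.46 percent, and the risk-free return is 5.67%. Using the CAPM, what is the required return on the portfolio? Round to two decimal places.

β_Yardley = 0.586 × 49.41% / 20.92% = 1.3840
β_Kestrel = 0.806 × 31.05% / 20.92% = 1.1963
β_Varden = 0.474 × 24.77% / 20.92% = 0.5612
β_Renshaw = 0.435 × 18.65% / 20.92% = 0.3878
β_Harlan = 0.803 × 31.79% / 20.92% = 1.2202
β_P = Σ w_i β_i = 0.25×1.3840 + 0.19×1.1963 + 0.23×0.5612 + 0.22×0.3878 + 0.11×1.2202 = 0.9219
MRP = 14.46% − 5.67% = 8.79%
E(R_P) = R_f + β_P × MRP = 5.67% + 0.9219 × 8.79% = 13.77%

13.77%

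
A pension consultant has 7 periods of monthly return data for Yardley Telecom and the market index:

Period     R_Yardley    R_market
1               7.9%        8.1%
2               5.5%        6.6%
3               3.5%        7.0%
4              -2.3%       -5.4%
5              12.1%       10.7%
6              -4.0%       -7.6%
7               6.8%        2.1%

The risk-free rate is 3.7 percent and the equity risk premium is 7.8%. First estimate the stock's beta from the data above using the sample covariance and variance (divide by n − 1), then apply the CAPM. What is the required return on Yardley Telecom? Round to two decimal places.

9.48%

Mean R_i = (7.9 + 5.5 + 3.5 − 2.3 + 12.1 − 4.0 + 6.8) / 7 = 4.2143%
Mean R_m = (8.1 + 6.6 + 7.0 − 5.4 + 10.7 − 7.6 + 2.1) / 7 = 3.0714%
Σ(R_i − R̄_i)(R_m − R̄_m) = 220.7529  ⇒  Cov = 220.7529 / 6 = 36.7922
Σ(R_m − R̄_m)² = 297.9543  ⇒  Var(R_m) = 297.9543 / 6 = 49.6591
β = Cov / Var(R_m) = 36.7922 / 49.6591 = 0.7409
E(R) = R_f + β × MRP = 3.7% + 0.7409 × 7.8% = 9.48%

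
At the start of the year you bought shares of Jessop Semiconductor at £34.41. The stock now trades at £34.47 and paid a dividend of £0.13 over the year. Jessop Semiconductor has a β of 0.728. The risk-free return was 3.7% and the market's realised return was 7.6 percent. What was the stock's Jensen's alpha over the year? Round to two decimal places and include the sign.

-5.99%

Realised HPR = (P1 + D1 − P0) / P0 = (34.47 + 0.13 − 34.41) / 34.41 = 0.19 / 34.41 = 0.5522%
MRP = 7.6% − 3.7% = 3.90%
CAPM required = R_f + β·MRP = 3.7% + 0.728 × 3.9% = 6.5392%
α = realised − required = 0.5522% − 6.5392% = -5.99%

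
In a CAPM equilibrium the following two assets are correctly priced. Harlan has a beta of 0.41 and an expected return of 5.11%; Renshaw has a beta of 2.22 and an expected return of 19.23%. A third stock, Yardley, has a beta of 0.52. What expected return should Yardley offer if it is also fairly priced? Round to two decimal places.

5.97%

MRP (SML slope) = (19.23% − 5.11%) / (2.22 − 0.41) = 14.12% / 1.81 = 7.8011%
R_f (intercept) = 5.11% − 0.41 × 7.8011% = 1.9115%
E(R_Yardley) = R_f + β × MRP = 1.9115% + 0.52 × 7.8011% = 5.97%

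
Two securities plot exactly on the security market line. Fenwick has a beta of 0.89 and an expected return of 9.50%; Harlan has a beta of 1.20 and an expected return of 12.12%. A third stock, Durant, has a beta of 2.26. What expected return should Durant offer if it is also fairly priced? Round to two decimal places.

21.08%

MRP (SML slope) = (12.12% − 9.50%) / (1.20 − 0.89) = 2.62% / 0.31 = 8.4516%
R_f (intercept) = 9.50% − 0.89 × 8.4516% = 1.9781%
E(R_Durant) = R_f + β × MRP = 1.9781% + 2.26 × 8.4516% = 21.08%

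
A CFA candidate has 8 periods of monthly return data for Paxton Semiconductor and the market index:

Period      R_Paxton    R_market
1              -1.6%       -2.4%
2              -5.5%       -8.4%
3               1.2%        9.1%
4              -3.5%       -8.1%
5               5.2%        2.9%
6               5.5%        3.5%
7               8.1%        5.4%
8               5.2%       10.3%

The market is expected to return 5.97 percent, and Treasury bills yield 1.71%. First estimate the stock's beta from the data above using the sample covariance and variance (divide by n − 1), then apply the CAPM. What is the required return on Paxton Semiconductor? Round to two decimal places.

Mean R_i = (-1.6 − 5.5 + 1.2 − 3.5 + 5.2 + 5.5 + 8.1 + 5.2) / 8 = 1.8250%
Mean R_m = (-2.4 − 8.4 + 9.1 − 8.1 + 2.9 + 3.5 + 5.4 + 10.3) / 8 = 1.5375%
Σ(R_i − R̄_i)(R_m − R̄_m) = 198.4925  ⇒  Cov = 198.4925 / 7 = 28.3561
Σ(R_m − R̄_m)² = 361.7388  ⇒  Var(R_m) = 361.7388 / 7 = 51.6770
β = Cov / Var(R_m) = 28.3561 / 51.6770 = 0.5487
MRP = 5.97% − 1.71% = 4.26%
E(R) = R_f + β × MRP = 1.71% + 0.5487 × 4.26% = 4.05%

4.05%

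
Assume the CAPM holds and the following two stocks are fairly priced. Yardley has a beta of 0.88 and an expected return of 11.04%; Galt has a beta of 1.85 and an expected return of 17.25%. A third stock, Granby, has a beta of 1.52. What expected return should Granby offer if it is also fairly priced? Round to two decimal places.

MRP (SML slope) = (17.25% − 11.04%) / (1.85 − 0.88) = 6.21% / 0.97 = 6.4021%
R_f (intercept) = 11.04% − 0.88 × 6.4021% = 5.4062%
E(R_Granby) = R_f + β × MRP = 5.4062% + 1.52 × 6.4021% = 15.14%

15.14%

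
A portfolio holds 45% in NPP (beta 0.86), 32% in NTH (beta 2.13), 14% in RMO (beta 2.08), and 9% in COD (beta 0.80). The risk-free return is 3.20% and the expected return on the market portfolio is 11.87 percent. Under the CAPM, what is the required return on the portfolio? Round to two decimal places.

β_P = Σ w_i β_i = 0.45×0.86 + 0.32×2.13 + 0.14×2.08 + 0.09×0.80 = 1.4318
MRP = 11.87% − 3.20% = 8.67%
E(R_P) = R_f + β_P × MRP = 3.20% + 1.4318 × 8.67% = 15.61%

15.61%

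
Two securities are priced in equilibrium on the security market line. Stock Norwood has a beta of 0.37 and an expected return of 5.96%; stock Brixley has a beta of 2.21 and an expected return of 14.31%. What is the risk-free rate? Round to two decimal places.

4.28%

Both satisfy E(R) = R_f + β·MRP, so the slope of the SML is
MRP = (14.31% − 5.96%) / (2.21 − 0.37) = 8.35% / 1.84 = 4.5380%
R_f = E(R_Norwood) − β_Norwood·MRP = 5.96% − 0.37 × 4.5380% = 4.2809%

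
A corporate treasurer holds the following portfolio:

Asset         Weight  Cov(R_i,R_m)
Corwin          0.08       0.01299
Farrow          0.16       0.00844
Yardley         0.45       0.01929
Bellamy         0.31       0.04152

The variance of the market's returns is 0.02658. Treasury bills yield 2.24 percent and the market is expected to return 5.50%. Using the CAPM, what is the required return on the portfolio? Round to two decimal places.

β_Corwin = 0.01299 / 0.02658 = 0.4887
β_Farrow = 0.00844 / 0.02658 = 0.3175
β_Yardley = 0.01929 / 0.02658 = 0.7257
β_Bellamy = 0.04152 / 0.02658 = 1.5621
β_P = Σ w_i β_i = 0.08×0.4887 + 0.16×0.3175 + 0.45×0.7257 + 0.31×1.5621 = 0.9007
MRP = 5.50% − 2.24% = 3.26%
E(R_P) = R_f + β_P × MRP = 2.24% + 0.9007 × 3.26% = 5.18%

5.18%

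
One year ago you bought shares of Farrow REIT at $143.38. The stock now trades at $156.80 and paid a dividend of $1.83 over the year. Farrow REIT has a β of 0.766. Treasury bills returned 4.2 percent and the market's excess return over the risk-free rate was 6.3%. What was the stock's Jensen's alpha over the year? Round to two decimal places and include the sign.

Realised HPR = (P1 + D1 − P0) / P0 = (156.80 + 1.83 − 143.38) / 143.38 = 15.25 / 143.38 = 10.6361%
CAPM required = R_f + β·MRP = 4.2% + 0.766 × 6.3% = 9.0258%
α = realised − required = 10.6361% − 9.0258% = +1.61%

+1.61%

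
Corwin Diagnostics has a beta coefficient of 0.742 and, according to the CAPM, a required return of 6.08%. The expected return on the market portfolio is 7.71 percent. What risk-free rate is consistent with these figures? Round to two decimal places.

E(R) = R_f + β(E(R_m) − R_f) = R_f(1 − β) + β·E(R_m)
6.08% = R_f × (1 − 0.742) + 0.742 × 7.71%
6.08% = R_f × 0.258 + 5.72082%
R_f = (6.08% − 5.72082%) / 0.258 = 1.39%

1.39%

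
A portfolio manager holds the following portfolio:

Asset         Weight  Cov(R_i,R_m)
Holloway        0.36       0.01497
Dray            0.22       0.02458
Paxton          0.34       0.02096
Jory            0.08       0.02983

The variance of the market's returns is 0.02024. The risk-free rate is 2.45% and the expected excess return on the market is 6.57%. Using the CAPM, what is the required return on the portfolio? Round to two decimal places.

β_Holloway = 0.01497 / 0.02024 = 0.7396
β_Dray = 0.02458 / 0.02024 = 1.2144
β_Paxton = 0.02096 / 0.02024 = 1.0356
β_Jory = 0.02983 / 0.02024 = 1.4738
β_P = Σ w_i β_i = 0.36×0.7396 + 0.22×1.2144 + 0.34×1.0356 + 0.08×1.4738 = 1.0034
E(R_P) = R_f + β_P × MRP = 2.45% + 1.0034 × 6.57% = 9.04%

9.04%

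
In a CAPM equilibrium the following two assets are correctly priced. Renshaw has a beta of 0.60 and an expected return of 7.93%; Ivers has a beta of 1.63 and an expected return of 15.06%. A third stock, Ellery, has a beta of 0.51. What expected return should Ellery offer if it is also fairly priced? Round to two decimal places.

7.31%

MRP (SML slope) = (15.06% − 7.93%) / (1.63 − 0.60) = 7.13% / 1.03 = 6.9223%
R_f (intercept) = 7.93% − 0.60 × 6.9223% = 3.7766%
E(R_Ellery) = R_f + β × MRP = 3.7766% + 0.51 × 6.9223% = 7.31%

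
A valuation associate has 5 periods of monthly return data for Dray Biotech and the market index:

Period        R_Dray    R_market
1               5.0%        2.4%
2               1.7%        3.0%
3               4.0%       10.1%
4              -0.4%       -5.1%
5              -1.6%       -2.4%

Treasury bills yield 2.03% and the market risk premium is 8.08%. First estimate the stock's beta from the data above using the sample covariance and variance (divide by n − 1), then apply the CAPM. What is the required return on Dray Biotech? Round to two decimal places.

4.97%

Mean R_i = (5.0 + 1.7 + 4.0 − 0.4 − 1.6) / 5 = 1.7400%
Mean R_m = (2.4 + 3.0 + 10.1 − 5.1 − 2.4) / 5 = 1.6000%
Σ(R_i − R̄_i)(R_m − R̄_m) = 49.4600  ⇒  Cov = 49.4600 / 4 = 12.3650
Σ(R_m − R̄_m)² = 135.7400  ⇒  Var(R_m) = 135.7400 / 4 = 33.9350
β = Cov / Var(R_m) = 12.3650 / 33.9350 = 0.3644
E(R) = R_f + β × MRP = 2.03% + 0.3644 × 8.08% = 4.97%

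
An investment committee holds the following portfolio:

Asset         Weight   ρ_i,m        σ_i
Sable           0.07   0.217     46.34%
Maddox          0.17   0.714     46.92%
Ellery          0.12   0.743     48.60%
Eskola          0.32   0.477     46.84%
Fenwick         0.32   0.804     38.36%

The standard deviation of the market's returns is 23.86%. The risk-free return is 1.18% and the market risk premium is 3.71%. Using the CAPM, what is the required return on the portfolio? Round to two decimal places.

β_Sable = 0.217 × 46.34% / 23.86% = 0.4214
β_Maddox = 0.714 × 46.92% / 23.86% = 1.4041
β_Ellery = 0.743 × 48.60% / 23.86% = 1.5134
β_Eskola = 0.477 × 46.84% / 23.86% = 0.9364
β_Fenwick = 0.804 × 38.36% / 23.86% = 1.2926
β_P = Σ w_i β_i = 0.07×0.4214 + 0.17×1.4041 + 0.12×1.5134 + 0.32×0.9364 + 0.32×1.2926 = 1.1631
E(R_P) = R_f + β_P × MRP = 1.18% + 1.1631 × 3.71% = 5.50%

5.50%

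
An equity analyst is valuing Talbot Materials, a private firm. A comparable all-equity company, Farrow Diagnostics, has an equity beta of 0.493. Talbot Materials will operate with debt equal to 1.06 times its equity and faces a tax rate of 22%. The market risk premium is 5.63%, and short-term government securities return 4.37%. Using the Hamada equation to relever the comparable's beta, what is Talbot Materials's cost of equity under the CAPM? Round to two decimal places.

β_L = β_U × [1 + (1 − t)(D/E)] = 0.493 × [1 + (1 − 0.22) × 1.06]
    = 0.493 × [1 + 0.78 × 1.06] = 0.493 × 1.8268 = 0.9006
E(R) = R_f + β_L × MRP = 4.37% + 0.9006 × 5.63% = 9.44%

9.44%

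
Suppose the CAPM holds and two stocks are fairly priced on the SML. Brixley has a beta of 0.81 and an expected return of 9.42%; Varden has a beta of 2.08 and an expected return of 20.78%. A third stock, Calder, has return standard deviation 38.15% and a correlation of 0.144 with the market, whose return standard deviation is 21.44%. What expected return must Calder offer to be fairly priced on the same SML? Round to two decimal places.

4.47%

MRP = (20.78% − 9.42%) / (2.08 − 0.81) = 8.9449%
R_f = 9.42% − 0.81 × 8.9449% = 2.1746%
β_Calder = ρ·σ_i/σ_m = 0.144 × 38.15 / 21.44 = 0.2562
E(R_Calder) = R_f + β × MRP = 2.1746% + 0.2562 × 8.9449% = 4.47%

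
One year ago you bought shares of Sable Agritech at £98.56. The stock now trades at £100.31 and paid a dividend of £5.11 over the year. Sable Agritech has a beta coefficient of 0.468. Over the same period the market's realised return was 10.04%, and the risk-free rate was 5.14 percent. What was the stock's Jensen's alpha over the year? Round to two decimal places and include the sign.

Realised HPR = (P1 + D1 − P0) / P0 = (100.31 + 5.11 − 98.56) / 98.56 = 6.86 / 98.56 = 6.9602%
MRP = 10.04% − 5.14% = 4.90%
CAPM required = R_f + β·MRP = 5.14% + 0.468 × 4.90% = 7.43320%
α = realised − required = 6.9602% − 7.43320% = -0.47%

-0.47%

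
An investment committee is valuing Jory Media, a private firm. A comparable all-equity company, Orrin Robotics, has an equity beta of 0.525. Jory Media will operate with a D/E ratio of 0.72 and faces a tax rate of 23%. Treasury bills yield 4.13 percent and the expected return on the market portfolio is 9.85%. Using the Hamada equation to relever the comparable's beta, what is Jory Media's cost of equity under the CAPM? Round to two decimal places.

β_L = β_U × [1 + (1 − t)(D/E)] = 0.525 × [1 + (1 − 0.23) × 0.72]
    = 0.525 × [1 + 0.77 × 0.72] = 0.525 × 1.5544 = 0.8161
MRP = 9.85% − 4.13% = 5.72%
E(R) = R_f + β_L × MRP = 4.13% + 0.8161 × 5.72% = 8.80%

8.80%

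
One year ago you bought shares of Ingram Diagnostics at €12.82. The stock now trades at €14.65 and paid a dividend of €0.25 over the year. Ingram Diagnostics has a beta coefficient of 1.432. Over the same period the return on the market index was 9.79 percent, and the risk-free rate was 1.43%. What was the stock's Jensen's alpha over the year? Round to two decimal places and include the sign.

Realised HPR = (P1 + D1 − P0) / P0 = (14.65 + 0.25 − 12.82) / 12.82 = 2.08 / 12.82 = 16.2246%
MRP = 9.79% − 1.43% = 8.36%
CAPM required = R_f + β·MRP = 1.43% + 1.432 × 8.36% = 13.40152%
α = realised − required = 16.2246% − 13.40152% = +2.82%

+2.82%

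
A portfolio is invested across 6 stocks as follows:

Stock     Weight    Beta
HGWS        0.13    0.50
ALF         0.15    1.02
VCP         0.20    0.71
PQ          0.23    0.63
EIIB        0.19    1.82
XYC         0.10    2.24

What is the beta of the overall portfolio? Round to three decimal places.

1.075

β_P = Σ w_i β_i = 0.13×0.50 + 0.15×1.02 + 0.20×0.71 + 0.23×0.63 + 0.19×1.82 + 0.10×2.24 = 1.0747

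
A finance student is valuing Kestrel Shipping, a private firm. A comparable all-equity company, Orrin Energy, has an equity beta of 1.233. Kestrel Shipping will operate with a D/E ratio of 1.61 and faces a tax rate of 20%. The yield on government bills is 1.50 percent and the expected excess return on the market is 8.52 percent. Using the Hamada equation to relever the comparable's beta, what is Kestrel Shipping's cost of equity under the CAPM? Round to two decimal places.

β_L = β_U × [1 + (1 − t)(D/E)] = 1.233 × [1 + (1 − 0.20) × 1.61]
    = 1.233 × [1 + 0.80 × 1.61] = 1.233 × 2.2880 = 2.8211
E(R) = R_f + β_L × MRP = 1.50% + 2.8211 × 8.52% = 25.54%

25.54%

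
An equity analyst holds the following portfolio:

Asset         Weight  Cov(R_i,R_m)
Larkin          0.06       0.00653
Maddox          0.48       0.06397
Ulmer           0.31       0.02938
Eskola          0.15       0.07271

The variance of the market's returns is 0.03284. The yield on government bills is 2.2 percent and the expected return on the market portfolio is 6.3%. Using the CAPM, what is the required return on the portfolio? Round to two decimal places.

8.58%

β_Larkin = 0.00653 / 0.03284 = 0.1988
β_Maddox = 0.06397 / 0.03284 = 1.9479
β_Ulmer = 0.02938 / 0.03284 = 0.8946
β_Eskola = 0.07271 / 0.03284 = 2.2141
β_P = Σ w_i β_i = 0.06×0.1988 + 0.48×1.9479 + 0.31×0.8946 + 0.15×2.2141 = 1.5564
MRP = 6.3% − 2.2% = 4.10%
E(R_P) = R_f + β_P × MRP = 2.2% + 1.5564 × 4.1% = 8.58%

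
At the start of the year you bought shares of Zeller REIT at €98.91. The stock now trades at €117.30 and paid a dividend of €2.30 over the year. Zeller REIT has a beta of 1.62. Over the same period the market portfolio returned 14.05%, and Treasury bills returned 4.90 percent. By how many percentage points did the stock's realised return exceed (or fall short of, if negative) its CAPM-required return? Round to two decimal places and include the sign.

+1.20%

Realised HPR = (P1 + D1 − P0) / P0 = (117.30 + 2.30 − 98.91) / 98.91 = 20.69 / 98.91 = 20.9180%
MRP = 14.05% − 4.90% = 9.15%
CAPM required = R_f + β·MRP = 4.90% + 1.62 × 9.15% = 19.7230%
α = realised − required = 20.9180% − 19.7230% = +1.20%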